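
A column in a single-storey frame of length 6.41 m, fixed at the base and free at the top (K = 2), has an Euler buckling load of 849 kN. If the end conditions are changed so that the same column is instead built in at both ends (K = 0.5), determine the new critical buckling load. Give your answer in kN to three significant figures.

P_cr ∝ 1/K², so P_cr,new = P_cr,old × (K_old/K_new)² = 849 × (2/0.5)²
= 849 × 16.00 = 13600 kN

P_cr ≈ 13600 kN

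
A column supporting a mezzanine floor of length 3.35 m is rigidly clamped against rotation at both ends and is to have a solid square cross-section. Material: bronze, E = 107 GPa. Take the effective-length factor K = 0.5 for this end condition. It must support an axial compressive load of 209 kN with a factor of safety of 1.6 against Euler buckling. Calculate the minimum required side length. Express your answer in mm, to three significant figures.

Required P_cr = n·P = 1.6 × 209 = 334.4 kN
L_e = K·L = 0.5 × 3.35 = 1.675 m
Required I = P_cr·L_e²/(π²E) = 3.344×10^5 × 1.675² / (π² × 1.07×10^11) = 8.884×10^-7 m⁴
I_req = 8.884×10^5 mm⁴
Solid square: I = a⁴/12  ⇒  a = (12I)^(1/4) = (12×8.884×10^5)^(1/4) = 57.1 mm

a ≈ 57.1 mm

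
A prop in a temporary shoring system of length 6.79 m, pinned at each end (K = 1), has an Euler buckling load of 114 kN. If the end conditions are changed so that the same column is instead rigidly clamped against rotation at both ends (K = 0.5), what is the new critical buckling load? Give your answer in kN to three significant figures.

P_cr ≈ 456 kN

P_cr ∝ 1/K², so P_cr,new = P_cr,old × (K_old/K_new)² = 114 × (1/0.5)²
= 114 × 4.000 = 456 kN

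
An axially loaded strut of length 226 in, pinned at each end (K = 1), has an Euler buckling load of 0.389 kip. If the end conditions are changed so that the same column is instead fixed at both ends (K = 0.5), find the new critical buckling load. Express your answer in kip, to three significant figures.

P_cr ∝ 1/K², so P_cr,new = P_cr,old × (K_old/K_new)² = 0.389 × (1/0.5)²
= 0.389 × 4.000 = 1.56 kip

P_cr ≈ 1.56 kip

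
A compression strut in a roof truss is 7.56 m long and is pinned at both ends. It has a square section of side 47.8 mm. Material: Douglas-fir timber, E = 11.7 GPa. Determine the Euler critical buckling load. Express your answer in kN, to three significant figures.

I = a⁴/12 = 47.8⁴/12 = 4.350×10^5 mm⁴
I = 4.350×10^5 mm⁴ = 4.350×10^-7 m⁴
Effective length L_e = K·L = 1 × 7.56 = 7.560 m
P_cr = π²EI / L_e² = π² × 11.7×10⁹ × 4.350×10^-7 / 7.560² = 879.0 N

P_cr ≈ 0.879 kN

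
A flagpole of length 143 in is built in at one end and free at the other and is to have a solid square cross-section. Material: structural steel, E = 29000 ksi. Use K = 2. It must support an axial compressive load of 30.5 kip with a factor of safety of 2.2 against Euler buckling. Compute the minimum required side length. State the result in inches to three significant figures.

a ≈ 3.89 in

Required P_cr = n·P = 2.2 × 30.5 = 67.10 kip
L_e = K·L = 2 × 143 = 286.0 in
Required I = P_cr·L_e²/(π²E) = 6.710×10^4 × 286.0² / (π² × 2.90×10^7) = 19.18 in⁴
Solid square: I = a⁴/12  ⇒  a = (12I)^(1/4) = (12×19.18)^(1/4) = 3.89 in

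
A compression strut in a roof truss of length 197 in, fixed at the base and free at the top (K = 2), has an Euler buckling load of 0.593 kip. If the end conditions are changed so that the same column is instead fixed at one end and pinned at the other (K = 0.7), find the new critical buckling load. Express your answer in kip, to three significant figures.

P_cr ≈ 4.84 kip

P_cr ∝ 1/K², so P_cr,new = P_cr,old × (K_old/K_new)² = 0.593 × (2/0.7)²
= 0.593 × 8.163 = 4.84 kip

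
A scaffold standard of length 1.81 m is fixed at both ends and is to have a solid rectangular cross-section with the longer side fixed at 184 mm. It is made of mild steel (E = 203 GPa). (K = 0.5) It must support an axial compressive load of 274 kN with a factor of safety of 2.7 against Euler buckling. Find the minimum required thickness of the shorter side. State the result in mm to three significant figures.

Required P_cr = n·P = 2.7 × 274 = 739.8 kN
L_e = K·L = 0.5 × 1.81 = 0.9050 m
Required I = P_cr·L_e²/(π²E) = 7.398×10^5 × 0.9050² / (π² × 2.03×10^11) = 3.024×10^-7 m⁴
I_req = 3.024×10^5 mm⁴
Rectangle, weak axis: I_min = h·b³/12 with h = 184 mm fixed  ⇒  b = (12I/h)^(1/3) = 27.0 mm

b ≈ 27.0 mm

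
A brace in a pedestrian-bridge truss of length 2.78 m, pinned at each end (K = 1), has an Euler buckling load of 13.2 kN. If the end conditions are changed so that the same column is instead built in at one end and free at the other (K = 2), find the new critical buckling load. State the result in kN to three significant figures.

P_cr ∝ 1/K², so P_cr,new = P_cr,old × (K_old/K_new)² = 13.2 × (1/2)²
= 13.2 × 0.2500 = 3.30 kN

P_cr ≈ 3.30 kN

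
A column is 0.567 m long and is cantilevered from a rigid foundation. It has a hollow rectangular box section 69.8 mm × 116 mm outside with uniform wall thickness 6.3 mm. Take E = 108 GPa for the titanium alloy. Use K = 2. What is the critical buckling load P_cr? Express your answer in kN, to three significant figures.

P_cr ≈ 1390 kN

Inner dimensions: h_i = 116 − 2×6.3 = 103.4 mm, b_i = 69.8 − 2×6.3 = 57.20 mm
Weak-axis I_min = (h_o·b_o³ − h_i·b_i³)/12 with b_o = 69.8, b_i = 57.20 mm (shorter outer/inner sides).
I_min = (116×69.8³ − 103.4×57.20³)/12 = 1.675×10^6 mm⁴
I = 1.675×10^6 mm⁴ = 1.675×10^-6 m⁴
Effective length L_e = K·L = 2 × 0.567 = 1.134 m
P_cr = π²EI / L_e² = π² × 108×10⁹ × 1.675×10^-6 / 1.134² = 1.388×10^6 N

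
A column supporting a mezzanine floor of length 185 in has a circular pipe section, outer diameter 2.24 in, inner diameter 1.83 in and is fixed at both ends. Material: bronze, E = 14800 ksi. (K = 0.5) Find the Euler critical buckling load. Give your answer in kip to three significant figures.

P_cr ≈ 11.7 kip

d_o = 2.24 in, d_i = 1.83 in
I = π(d_o⁴ − d_i⁴)/64 = π(2.24⁴ − 1.830⁴)/64 = 0.6853 in⁴
Effective length L_e = K·L = 0.5 × 185 = 92.50 in
P_cr = π²EI / L_e² = π² × 14800×10³ × 0.6853 / 92.50² = 1.170×10^4 lb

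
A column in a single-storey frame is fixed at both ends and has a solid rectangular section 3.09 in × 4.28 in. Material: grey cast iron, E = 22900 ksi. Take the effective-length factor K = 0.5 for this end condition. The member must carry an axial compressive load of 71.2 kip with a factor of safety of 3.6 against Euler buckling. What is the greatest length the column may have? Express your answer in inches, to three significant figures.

Buckling occurs about the weak axis: I_min = h·b³/12 with b = 3.09 in (the shorter side).
I_min = 4.28×3.09³/12 = 10.52 in⁴
Required critical load P_cr = n·P = 3.6 × 71.2 = 256.3 kip = 2.563×10^5 lb
From P_cr = π²EI/(K·L)²:  L = (1/K)·√(π²EI/P_cr) = (1/0.5)·√(π²×2.29×10^7×10.52/2.563×10^5)
L = 193 in

L_max ≈ 193 in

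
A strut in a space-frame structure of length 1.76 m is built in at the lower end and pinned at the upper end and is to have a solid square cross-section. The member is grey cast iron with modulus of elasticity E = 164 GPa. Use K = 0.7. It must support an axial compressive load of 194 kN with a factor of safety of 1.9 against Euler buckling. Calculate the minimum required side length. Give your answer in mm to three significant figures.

Required P_cr = n·P = 1.9 × 194 = 368.6 kN
L_e = K·L = 0.7 × 1.76 = 1.232 m
Required I = P_cr·L_e²/(π²E) = 3.686×10^5 × 1.232² / (π² × 1.64×10^11) = 3.456×10^-7 m⁴
I_req = 3.456×10^5 mm⁴
Solid square: I = a⁴/12  ⇒  a = (12I)^(1/4) = (12×3.456×10^5)^(1/4) = 45.1 mm

a ≈ 45.1 mm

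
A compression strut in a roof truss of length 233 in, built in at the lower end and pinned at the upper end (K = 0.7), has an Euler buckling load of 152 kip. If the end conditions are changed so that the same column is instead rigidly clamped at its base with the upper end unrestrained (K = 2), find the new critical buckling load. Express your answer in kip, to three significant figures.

P_cr ≈ 18.6 kip

P_cr ∝ 1/K², so P_cr,new = P_cr,old × (K_old/K_new)² = 152 × (0.7/2)²
= 152 × 0.1225 = 18.6 kip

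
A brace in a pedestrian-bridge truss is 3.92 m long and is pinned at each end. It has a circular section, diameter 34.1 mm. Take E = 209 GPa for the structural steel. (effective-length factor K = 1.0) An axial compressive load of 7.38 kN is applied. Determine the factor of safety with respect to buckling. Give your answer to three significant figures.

n ≈ 1.21

I = πd⁴/64 = π×34.1⁴/64 = 6.637×10^4 mm⁴
I = 6.637×10^4 mm⁴ = 6.637×10^-8 m⁴
Effective length L_e = K·L = 1 × 3.92 = 3.920 m
P_cr = π²EI / L_e² = π² × 209×10⁹ × 6.637×10^-8 / 3.920² = 8.910×10^3 N
Factor of safety n = P_cr / P = 8.9097 / 7.38 = 1.21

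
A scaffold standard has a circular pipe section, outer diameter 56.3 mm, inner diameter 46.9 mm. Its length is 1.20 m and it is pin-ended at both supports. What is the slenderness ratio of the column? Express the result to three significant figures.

λ ≈ 65.5

d_o = 56.3 mm, d_i = 46.9 mm
I = π(d_o⁴ − d_i⁴)/64 = π(56.3⁴ − 46.90⁴)/64 = 2.557×10^5 mm⁴
A = 761.9 mm²;  r_min = √(I/A) = √(2.557×10^5/761.9) = 18.32 mm
L_e = K·L = 1 × 1.20 m = 1.200 m = 1200.0 mm
λ = L_e / r_min = 1200.0 / 18.32 = 65.5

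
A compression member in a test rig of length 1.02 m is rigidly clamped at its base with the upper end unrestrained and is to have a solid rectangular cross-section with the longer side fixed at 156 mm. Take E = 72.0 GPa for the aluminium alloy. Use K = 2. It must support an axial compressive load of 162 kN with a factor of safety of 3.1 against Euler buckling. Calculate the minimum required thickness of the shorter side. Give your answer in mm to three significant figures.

Required P_cr = n·P = 3.1 × 162 = 502.2 kN
L_e = K·L = 2 × 1.02 = 2.040 m
Required I = P_cr·L_e²/(π²E) = 5.022×10^5 × 2.040² / (π² × 7.20×10^10) = 2.941×10^-6 m⁴
I_req = 2.941×10^6 mm⁴
Rectangle, weak axis: I_min = h·b³/12 with h = 156 mm fixed  ⇒  b = (12I/h)^(1/3) = 60.9 mm

b ≈ 60.9 mm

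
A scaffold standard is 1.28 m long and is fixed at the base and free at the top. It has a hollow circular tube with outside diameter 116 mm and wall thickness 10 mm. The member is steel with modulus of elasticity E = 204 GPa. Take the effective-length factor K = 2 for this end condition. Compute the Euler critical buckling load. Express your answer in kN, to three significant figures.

P_cr ≈ 1450 kN

Inner diameter d_i = 116 − 2×10 = 96.00 mm
I = π(d_o⁴ − d_i⁴)/64 = π(116⁴ − 96.00⁴)/64 = 4.719×10^6 mm⁴
I = 4.719×10^6 mm⁴ = 4.719×10^-6 m⁴
Effective length L_e = K·L = 2 × 1.28 = 2.560 m
P_cr = π²EI / L_e² = π² × 204×10⁹ × 4.719×10^-6 / 2.560² = 1.450×10^6 N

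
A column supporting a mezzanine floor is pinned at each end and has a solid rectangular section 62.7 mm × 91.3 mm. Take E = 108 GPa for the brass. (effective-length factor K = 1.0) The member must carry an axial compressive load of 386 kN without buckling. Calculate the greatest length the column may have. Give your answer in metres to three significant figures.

Buckling occurs about the weak axis: I_min = h·b³/12 with b = 62.7 mm (the shorter side).
I_min = 91.3×62.7³/12 = 1.875×10^6 mm⁴
I = 1.875×10^-6 m⁴
At the buckling limit P_cr = P = 3.860×10^5 N
From P_cr = π²EI/(K·L)²:  L = (1/K)·√(π²EI/P_cr) = (1/1)·√(π²×1.08×10^11×1.875×10^-6/3.860×10^5)
L = 2.28 m

L_max ≈ 2.28 m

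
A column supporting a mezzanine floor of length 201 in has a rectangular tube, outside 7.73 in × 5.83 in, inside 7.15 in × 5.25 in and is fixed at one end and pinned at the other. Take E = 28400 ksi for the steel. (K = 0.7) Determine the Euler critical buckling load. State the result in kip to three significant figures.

Weak-axis I_min = (h_o·b_o³ − h_i·b_i³)/12 with b_o = 5.83, b_i = 5.250 in (shorter outer/inner sides).
I_min = (7.73×5.83³ − 7.150×5.250³)/12 = 41.43 in⁴
Effective length L_e = K·L = 0.7 × 201 = 140.7 in
P_cr = π²EI / L_e² = π² × 28400×10³ × 41.43 / 140.7² = 5.865×10^5 lb

P_cr ≈ 587 kip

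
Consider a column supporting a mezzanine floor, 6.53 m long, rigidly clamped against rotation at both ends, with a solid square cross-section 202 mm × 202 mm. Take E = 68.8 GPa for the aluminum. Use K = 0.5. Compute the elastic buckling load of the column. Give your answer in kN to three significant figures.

I = a⁴/12 = 202⁴/12 = 1.387×10^8 mm⁴
I = 1.387×10^8 mm⁴ = 1.387×10^-4 m⁴
Effective length L_e = K·L = 0.5 × 6.53 = 3.265 m
P_cr = π²EI / L_e² = π² × 68.8×10⁹ × 1.387×10^-4 / 3.265² = 8.838×10^6 N

P_cr ≈ 8840 kN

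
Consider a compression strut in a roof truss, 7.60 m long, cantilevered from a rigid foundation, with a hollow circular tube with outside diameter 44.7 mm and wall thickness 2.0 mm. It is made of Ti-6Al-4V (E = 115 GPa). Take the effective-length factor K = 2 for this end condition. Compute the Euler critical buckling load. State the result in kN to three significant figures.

Inner diameter d_i = 44.7 − 2×2.0 = 40.70 mm
I = π(d_o⁴ − d_i⁴)/64 = π(44.7⁴ − 40.70⁴)/64 = 6.128×10^4 mm⁴
I = 6.128×10^4 mm⁴ = 6.128×10^-8 m⁴
Effective length L_e = K·L = 2 × 7.60 = 15.20 m
P_cr = π²EI / L_e² = π² × 115×10⁹ × 6.128×10^-8 / 15.20² = 301.0 N

P_cr ≈ 0.301 kN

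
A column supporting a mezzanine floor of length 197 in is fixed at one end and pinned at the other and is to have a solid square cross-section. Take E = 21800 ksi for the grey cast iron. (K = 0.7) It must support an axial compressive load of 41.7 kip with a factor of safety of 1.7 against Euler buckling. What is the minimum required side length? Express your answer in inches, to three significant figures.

a ≈ 2.94 in

Required P_cr = n·P = 1.7 × 41.7 = 70.89 kip
L_e = K·L = 0.7 × 197 = 137.9 in
Required I = P_cr·L_e²/(π²E) = 7.089×10^4 × 137.9² / (π² × 2.18×10^7) = 6.266 in⁴
Solid square: I = a⁴/12  ⇒  a = (12I)^(1/4) = (12×6.266)^(1/4) = 2.94 in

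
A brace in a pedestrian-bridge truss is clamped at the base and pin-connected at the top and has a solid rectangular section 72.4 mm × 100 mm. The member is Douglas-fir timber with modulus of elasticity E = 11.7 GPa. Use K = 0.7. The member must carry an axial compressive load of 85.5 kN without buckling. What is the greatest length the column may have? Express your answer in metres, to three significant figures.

L_max ≈ 2.95 m

Buckling occurs about the weak axis: I_min = h·b³/12 with b = 72.4 mm (the shorter side).
I_min = 100×72.4³/12 = 3.163×10^6 mm⁴
I = 3.163×10^-6 m⁴
At the buckling limit P_cr = P = 8.550×10^4 N
From P_cr = π²EI/(K·L)²:  L = (1/K)·√(π²EI/P_cr) = (1/0.7)·√(π²×1.17×10^10×3.163×10^-6/8.550×10^4)
L = 2.95 m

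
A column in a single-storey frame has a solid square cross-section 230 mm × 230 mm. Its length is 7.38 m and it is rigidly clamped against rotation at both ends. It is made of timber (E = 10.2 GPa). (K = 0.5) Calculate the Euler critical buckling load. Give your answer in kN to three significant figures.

P_cr ≈ 1720 kN

I = a⁴/12 = 230⁴/12 = 2.332×10^8 mm⁴
I = 2.332×10^8 mm⁴ = 2.332×10^-4 m⁴
Effective length L_e = K·L = 0.5 × 7.38 = 3.690 m
P_cr = π²EI / L_e² = π² × 10.2×10⁹ × 2.332×10^-4 / 3.690² = 1.724×10^6 N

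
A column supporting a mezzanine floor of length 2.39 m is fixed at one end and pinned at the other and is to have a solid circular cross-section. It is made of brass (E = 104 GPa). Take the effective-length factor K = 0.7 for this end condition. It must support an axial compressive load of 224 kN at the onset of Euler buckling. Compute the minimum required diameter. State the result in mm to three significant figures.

L_e = K·L = 0.7 × 2.39 = 1.673 m
Required I = P_cr·L_e²/(π²E) = 2.240×10^5 × 1.673² / (π² × 1.04×10^11) = 6.108×10^-7 m⁴
I_req = 6.108×10^5 mm⁴
Solid circle: I = πd⁴/64  ⇒  d = (64I/π)^(1/4) = (64×6.108×10^5/π)^(1/4) = 59.4 mm

d ≈ 59.4 mm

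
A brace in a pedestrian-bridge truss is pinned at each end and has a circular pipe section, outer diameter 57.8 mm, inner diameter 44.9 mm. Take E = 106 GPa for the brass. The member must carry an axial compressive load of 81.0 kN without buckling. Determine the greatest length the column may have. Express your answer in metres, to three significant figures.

L_max ≈ 2.12 m

d_o = 57.8 mm, d_i = 44.9 mm
I = π(d_o⁴ − d_i⁴)/64 = π(57.8⁴ − 44.90⁴)/64 = 3.484×10^5 mm⁴
I = 3.484×10^-7 m⁴
At the buckling limit P_cr = P = 8.100×10^4 N
From P_cr = π²EI/(K·L)²:  L = (1/K)·√(π²EI/P_cr) = (1/1)·√(π²×1.06×10^11×3.484×10^-7/8.100×10^4)
L = 2.12 m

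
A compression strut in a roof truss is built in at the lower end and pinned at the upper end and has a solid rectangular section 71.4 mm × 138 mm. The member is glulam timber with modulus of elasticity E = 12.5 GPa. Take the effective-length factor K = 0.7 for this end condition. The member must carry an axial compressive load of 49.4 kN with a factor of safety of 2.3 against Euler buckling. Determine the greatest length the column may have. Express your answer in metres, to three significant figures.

L_max ≈ 3.05 m

Buckling occurs about the weak axis: I_min = h·b³/12 with b = 71.4 mm (the shorter side).
I_min = 138×71.4³/12 = 4.186×10^6 mm⁴
I = 4.186×10^-6 m⁴
Required critical load P_cr = n·P = 2.3 × 49.4 = 113.6 kN = 1.136×10^5 N
From P_cr = π²EI/(K·L)²:  L = (1/K)·√(π²EI/P_cr) = (1/0.7)·√(π²×1.25×10^10×4.186×10^-6/1.136×10^5)
L = 3.05 m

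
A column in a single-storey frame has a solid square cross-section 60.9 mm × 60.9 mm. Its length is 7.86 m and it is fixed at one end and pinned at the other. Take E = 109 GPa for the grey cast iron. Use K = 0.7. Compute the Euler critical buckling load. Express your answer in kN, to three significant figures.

I = a⁴/12 = 60.9⁴/12 = 1.146×10^6 mm⁴
I = 1.146×10^6 mm⁴ = 1.146×10^-6 m⁴
Effective length L_e = K·L = 0.7 × 7.86 = 5.502 m
P_cr = π²EI / L_e² = π² × 109×10⁹ × 1.146×10^-6 / 5.502² = 4.074×10^4 N

P_cr ≈ 40.7 kN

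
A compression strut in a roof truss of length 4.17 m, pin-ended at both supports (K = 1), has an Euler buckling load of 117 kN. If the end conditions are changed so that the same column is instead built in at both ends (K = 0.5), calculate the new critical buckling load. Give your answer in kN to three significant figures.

P_cr ∝ 1/K², so P_cr,new = P_cr,old × (K_old/K_new)² = 117 × (1/0.5)²
= 117 × 4.000 = 468 kN

P_cr ≈ 468 kN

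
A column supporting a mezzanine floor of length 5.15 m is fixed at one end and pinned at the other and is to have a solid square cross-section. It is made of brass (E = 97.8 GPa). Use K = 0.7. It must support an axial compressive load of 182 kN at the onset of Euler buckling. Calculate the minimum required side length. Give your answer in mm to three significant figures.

L_e = K·L = 0.7 × 5.15 = 3.605 m
Required I = P_cr·L_e²/(π²E) = 1.820×10^5 × 3.605² / (π² × 9.78×10^10) = 2.450×10^-6 m⁴
I_req = 2.450×10^6 mm⁴
Solid square: I = a⁴/12  ⇒  a = (12I)^(1/4) = (12×2.450×10^6)^(1/4) = 73.6 mm

a ≈ 73.6 mm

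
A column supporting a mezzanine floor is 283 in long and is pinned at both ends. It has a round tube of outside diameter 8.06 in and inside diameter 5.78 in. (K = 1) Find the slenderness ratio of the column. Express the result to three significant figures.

d_o = 8.06 in, d_i = 5.78 in
I = π(d_o⁴ − d_i⁴)/64 = π(8.06⁴ − 5.780⁴)/64 = 152.4 in⁴
A = 24.78 in²;  r_min = √(I/A) = √(152.4/24.78) = 2.480 in
L_e = K·L = 1 × 283 = 283.0 in
λ = L_e / r_min = 283.00 / 2.480 = 114

λ ≈ 114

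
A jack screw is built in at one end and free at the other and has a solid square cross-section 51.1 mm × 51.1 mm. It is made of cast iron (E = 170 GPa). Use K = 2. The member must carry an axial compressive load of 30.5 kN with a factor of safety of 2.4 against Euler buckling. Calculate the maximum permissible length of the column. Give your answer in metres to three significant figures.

I = a⁴/12 = 51.1⁴/12 = 5.682×10^5 mm⁴
I = 5.682×10^-7 m⁴
Required critical load P_cr = n·P = 2.4 × 30.5 = 73.20 kN = 7.320×10^4 N
From P_cr = π²EI/(K·L)²:  L = (1/K)·√(π²EI/P_cr) = (1/2)·√(π²×1.70×10^11×5.682×10^-7/7.320×10^4)
L = 1.80 m

L_max ≈ 1.80 m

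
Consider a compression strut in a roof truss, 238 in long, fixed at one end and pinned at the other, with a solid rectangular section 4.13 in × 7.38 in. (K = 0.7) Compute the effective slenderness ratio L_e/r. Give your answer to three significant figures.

λ ≈ 140

For a rectangle r_min = b/√12 = 4.13/√12 = 1.192 in
L_e = K·L = 0.7 × 238 = 166.6 in
λ = L_e / r_min = 166.60 / 1.192 = 140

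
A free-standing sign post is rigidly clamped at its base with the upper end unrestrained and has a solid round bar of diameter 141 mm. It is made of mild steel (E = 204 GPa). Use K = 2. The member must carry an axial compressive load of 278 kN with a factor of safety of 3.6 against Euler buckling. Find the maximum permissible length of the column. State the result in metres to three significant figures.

I = πd⁴/64 = π×141⁴/64 = 1.940×10^7 mm⁴
I = 1.940×10^-5 m⁴
Required critical load P_cr = n·P = 3.6 × 278 = 1001 kN = 1.001×10^6 N
From P_cr = π²EI/(K·L)²:  L = (1/K)·√(π²EI/P_cr) = (1/2)·√(π²×2.04×10^11×1.940×10^-5/1.001×10^6)
L = 3.12 m

L_max ≈ 3.12 m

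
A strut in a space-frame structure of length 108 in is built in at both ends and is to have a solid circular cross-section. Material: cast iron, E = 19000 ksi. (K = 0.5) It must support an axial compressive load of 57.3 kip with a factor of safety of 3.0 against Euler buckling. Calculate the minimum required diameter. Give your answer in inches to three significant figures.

Required P_cr = n·P = 3.0 × 57.3 = 171.9 kip
L_e = K·L = 0.5 × 108 = 54.00 in
Required I = P_cr·L_e²/(π²E) = 1.719×10^5 × 54.00² / (π² × 1.90×10^7) = 2.673 in⁴
Solid circle: I = πd⁴/64  ⇒  d = (64I/π)^(1/4) = (64×2.673/π)^(1/4) = 2.72 in

d ≈ 2.72 in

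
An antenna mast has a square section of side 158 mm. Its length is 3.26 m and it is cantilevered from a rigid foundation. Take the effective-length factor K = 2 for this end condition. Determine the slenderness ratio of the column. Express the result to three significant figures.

I = a⁴/12 = 158⁴/12 = 5.193×10^7 mm⁴
A = 2.496×10^4 mm²;  r_min = √(I/A) = √(5.193×10^7/2.496×10^4) = 45.61 mm
L_e = K·L = 2 × 3.26 m = 6.520 m = 6520.0 mm
λ = L_e / r_min = 6520.0 / 45.61 = 143

λ ≈ 143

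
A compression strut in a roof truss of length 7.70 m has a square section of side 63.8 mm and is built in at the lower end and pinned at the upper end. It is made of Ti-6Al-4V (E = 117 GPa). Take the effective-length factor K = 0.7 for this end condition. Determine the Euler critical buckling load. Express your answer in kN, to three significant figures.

I = a⁴/12 = 63.8⁴/12 = 1.381×10^6 mm⁴
I = 1.381×10^6 mm⁴ = 1.381×10^-6 m⁴
Effective length L_e = K·L = 0.7 × 7.70 = 5.390 m
P_cr = π²EI / L_e² = π² × 117×10⁹ × 1.381×10^-6 / 5.390² = 5.488×10^4 N

P_cr ≈ 54.9 kN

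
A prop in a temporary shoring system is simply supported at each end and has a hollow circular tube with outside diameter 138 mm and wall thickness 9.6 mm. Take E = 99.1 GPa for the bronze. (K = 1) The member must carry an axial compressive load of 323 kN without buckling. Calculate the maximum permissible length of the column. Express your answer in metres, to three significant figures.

Inner diameter d_i = 138 − 2×9.6 = 118.8 mm
I = π(d_o⁴ − d_i⁴)/64 = π(138⁴ − 118.8⁴)/64 = 8.025×10^6 mm⁴
I = 8.025×10^-6 m⁴
At the buckling limit P_cr = P = 3.230×10^5 N
From P_cr = π²EI/(K·L)²:  L = (1/K)·√(π²EI/P_cr) = (1/1)·√(π²×9.91×10^10×8.025×10^-6/3.230×10^5)
L = 4.93 m

L_max ≈ 4.93 m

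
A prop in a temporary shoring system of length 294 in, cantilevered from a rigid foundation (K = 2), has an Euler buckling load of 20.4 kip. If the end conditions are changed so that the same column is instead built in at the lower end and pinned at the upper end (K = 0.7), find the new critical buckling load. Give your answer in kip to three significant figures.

P_cr ∝ 1/K², so P_cr,new = P_cr,old × (K_old/K_new)² = 20.4 × (2/0.7)²
= 20.4 × 8.163 = 167 kip

P_cr ≈ 167 kip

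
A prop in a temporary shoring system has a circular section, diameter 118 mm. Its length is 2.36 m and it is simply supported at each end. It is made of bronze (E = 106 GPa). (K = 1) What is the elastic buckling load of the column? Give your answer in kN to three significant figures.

I = πd⁴/64 = π×118⁴/64 = 9.517×10^6 mm⁴
I = 9.517×10^6 mm⁴ = 9.517×10^-6 m⁴
Effective length L_e = K·L = 1 × 2.36 = 2.360 m
P_cr = π²EI / L_e² = π² × 106×10⁹ × 9.517×10^-6 / 2.360² = 1.788×10^6 N

P_cr ≈ 1790 kN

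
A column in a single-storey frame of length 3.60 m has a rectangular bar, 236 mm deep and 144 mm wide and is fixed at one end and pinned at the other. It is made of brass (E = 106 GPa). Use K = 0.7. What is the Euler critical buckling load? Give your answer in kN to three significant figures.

P_cr ≈ 9670 kN

Buckling occurs about the weak axis: I_min = h·b³/12 with b = 144 mm (the shorter side).
I_min = 236×144³/12 = 5.872×10^7 mm⁴
I = 5.872×10^7 mm⁴ = 5.872×10^-5 m⁴
Effective length L_e = K·L = 0.7 × 3.60 = 2.520 m
P_cr = π²EI / L_e² = π² × 106×10⁹ × 5.872×10^-5 / 2.520² = 9.674×10^6 N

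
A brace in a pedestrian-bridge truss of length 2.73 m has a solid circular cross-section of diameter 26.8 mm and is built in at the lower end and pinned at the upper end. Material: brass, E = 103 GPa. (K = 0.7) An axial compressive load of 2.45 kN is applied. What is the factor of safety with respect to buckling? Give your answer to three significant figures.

I = πd⁴/64 = π×26.8⁴/64 = 2.532×10^4 mm⁴
I = 2.532×10^4 mm⁴ = 2.532×10^-8 m⁴
Effective length L_e = K·L = 0.7 × 2.73 = 1.911 m
P_cr = π²EI / L_e² = π² × 103×10⁹ × 2.532×10^-8 / 1.911² = 7.049×10^3 N
Factor of safety n = P_cr / P = 7.0490 / 2.45 = 2.88

n ≈ 2.88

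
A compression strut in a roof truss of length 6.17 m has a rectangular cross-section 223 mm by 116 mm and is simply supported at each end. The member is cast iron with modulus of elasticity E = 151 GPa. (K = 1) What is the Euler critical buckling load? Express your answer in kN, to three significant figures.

P_cr ≈ 1140 kN

Buckling occurs about the weak axis: I_min = h·b³/12 with b = 116 mm (the shorter side).
I_min = 223×116³/12 = 2.901×10^7 mm⁴
I = 2.901×10^7 mm⁴ = 2.901×10^-5 m⁴
Effective length L_e = K·L = 1 × 6.17 = 6.170 m
P_cr = π²EI / L_e² = π² × 151×10⁹ × 2.901×10^-5 / 6.170² = 1.136×10^6 N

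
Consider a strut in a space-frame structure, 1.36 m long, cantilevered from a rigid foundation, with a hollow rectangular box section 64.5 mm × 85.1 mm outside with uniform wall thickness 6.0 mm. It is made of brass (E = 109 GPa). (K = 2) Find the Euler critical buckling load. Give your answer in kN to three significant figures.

P_cr ≈ 149 kN

Inner dimensions: h_i = 85.1 − 2×6.0 = 73.10 mm, b_i = 64.5 − 2×6.0 = 52.50 mm
Weak-axis I_min = (h_o·b_o³ − h_i·b_i³)/12 with b_o = 64.5, b_i = 52.50 mm (shorter outer/inner sides).
I_min = (85.1×64.5³ − 73.10×52.50³)/12 = 1.021×10^6 mm⁴
I = 1.021×10^6 mm⁴ = 1.021×10^-6 m⁴
Effective length L_e = K·L = 2 × 1.36 = 2.720 m
P_cr = π²EI / L_e² = π² × 109×10⁹ × 1.021×10^-6 / 2.720² = 1.485×10^5 N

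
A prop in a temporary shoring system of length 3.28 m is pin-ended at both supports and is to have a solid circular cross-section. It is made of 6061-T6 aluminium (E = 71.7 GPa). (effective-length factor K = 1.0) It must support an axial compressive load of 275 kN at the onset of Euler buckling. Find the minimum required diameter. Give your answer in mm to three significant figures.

d ≈ 96.1 mm

L_e = K·L = 1 × 3.28 = 3.280 m
Required I = P_cr·L_e²/(π²E) = 2.750×10^5 × 3.280² / (π² × 7.17×10^10) = 4.181×10^-6 m⁴
I_req = 4.181×10^6 mm⁴
Solid circle: I = πd⁴/64  ⇒  d = (64I/π)^(1/4) = (64×4.181×10^6/π)^(1/4) = 96.1 mm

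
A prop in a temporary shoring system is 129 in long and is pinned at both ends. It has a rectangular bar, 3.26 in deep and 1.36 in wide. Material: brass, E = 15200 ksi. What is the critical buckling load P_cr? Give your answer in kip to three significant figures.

Buckling occurs about the weak axis: I_min = h·b³/12 with b = 1.36 in (the shorter side).
I_min = 3.26×1.36³/12 = 0.6834 in⁴
Effective length L_e = K·L = 1 × 129 = 129.0 in
P_cr = π²EI / L_e² = π² × 15200×10³ × 0.6834 / 129.0² = 6.161×10^3 lb

P_cr ≈ 6.16 kip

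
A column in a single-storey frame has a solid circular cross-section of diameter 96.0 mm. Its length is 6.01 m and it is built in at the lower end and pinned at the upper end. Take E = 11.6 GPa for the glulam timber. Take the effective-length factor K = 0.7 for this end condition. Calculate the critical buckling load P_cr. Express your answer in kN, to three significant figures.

P_cr ≈ 27.0 kN

I = πd⁴/64 = π×96.0⁴/64 = 4.169×10^6 mm⁴
I = 4.169×10^6 mm⁴ = 4.169×10^-6 m⁴
Effective length L_e = K·L = 0.7 × 6.01 = 4.207 m
P_cr = π²EI / L_e² = π² × 11.6×10⁹ × 4.169×10^-6 / 4.207² = 2.697×10^4 N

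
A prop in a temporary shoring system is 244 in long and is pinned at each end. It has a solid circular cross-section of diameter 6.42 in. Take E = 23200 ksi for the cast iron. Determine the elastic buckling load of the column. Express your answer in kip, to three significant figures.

P_cr ≈ 321 kip

I = πd⁴/64 = π×6.42⁴/64 = 83.39 in⁴
Effective length L_e = K·L = 1 × 244 = 244.0 in
P_cr = π²EI / L_e² = π² × 23200×10³ × 83.39 / 244.0² = 3.207×10^5 lb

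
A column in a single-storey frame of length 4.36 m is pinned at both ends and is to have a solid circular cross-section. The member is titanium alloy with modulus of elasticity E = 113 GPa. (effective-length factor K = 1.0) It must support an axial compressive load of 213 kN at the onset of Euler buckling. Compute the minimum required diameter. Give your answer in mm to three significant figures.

L_e = K·L = 1 × 4.36 = 4.360 m
Required I = P_cr·L_e²/(π²E) = 2.130×10^5 × 4.360² / (π² × 1.13×10^11) = 3.631×10^-6 m⁴
I_req = 3.631×10^6 mm⁴
Solid circle: I = πd⁴/64  ⇒  d = (64I/π)^(1/4) = (64×3.631×10^6/π)^(1/4) = 92.7 mm

d ≈ 92.7 mm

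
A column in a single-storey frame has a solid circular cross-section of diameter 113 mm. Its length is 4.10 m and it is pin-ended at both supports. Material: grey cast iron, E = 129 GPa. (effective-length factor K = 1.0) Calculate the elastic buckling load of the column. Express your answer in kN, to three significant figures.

I = πd⁴/64 = π×113⁴/64 = 8.004×10^6 mm⁴
I = 8.004×10^6 mm⁴ = 8.004×10^-6 m⁴
Effective length L_e = K·L = 1 × 4.10 = 4.100 m
P_cr = π²EI / L_e² = π² × 129×10⁹ × 8.004×10^-6 / 4.100² = 6.062×10^5 N

P_cr ≈ 606 kN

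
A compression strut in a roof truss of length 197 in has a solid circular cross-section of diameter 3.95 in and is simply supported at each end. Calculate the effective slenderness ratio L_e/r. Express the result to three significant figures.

λ ≈ 199

I = πd⁴/64 = π×3.95⁴/64 = 11.95 in⁴
A = 12.25 in²;  r_min = √(I/A) = √(11.95/12.25) = 0.9875 in
L_e = K·L = 1 × 197 = 197.0 in
λ = L_e / r_min = 197.00 / 0.9875 = 199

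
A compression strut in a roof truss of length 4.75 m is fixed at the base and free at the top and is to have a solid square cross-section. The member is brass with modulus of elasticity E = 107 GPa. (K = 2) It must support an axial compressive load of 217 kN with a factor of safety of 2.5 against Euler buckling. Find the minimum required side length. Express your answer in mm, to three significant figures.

a ≈ 154 mm

Required P_cr = n·P = 2.5 × 217 = 542.5 kN
L_e = K·L = 2 × 4.75 = 9.500 m
Required I = P_cr·L_e²/(π²E) = 5.425×10^5 × 9.500² / (π² × 1.07×10^11) = 4.636×10^-5 m⁴
I_req = 4.636×10^7 mm⁴
Solid square: I = a⁴/12  ⇒  a = (12I)^(1/4) = (12×4.636×10^7)^(1/4) = 154 mm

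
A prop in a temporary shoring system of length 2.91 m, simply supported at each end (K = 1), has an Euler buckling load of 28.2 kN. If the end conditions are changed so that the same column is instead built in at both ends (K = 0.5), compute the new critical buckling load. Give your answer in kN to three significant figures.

P_cr ≈ 113 kN

P_cr ∝ 1/K², so P_cr,new = P_cr,old × (K_old/K_new)² = 28.2 × (1/0.5)²
= 28.2 × 4.000 = 113 kN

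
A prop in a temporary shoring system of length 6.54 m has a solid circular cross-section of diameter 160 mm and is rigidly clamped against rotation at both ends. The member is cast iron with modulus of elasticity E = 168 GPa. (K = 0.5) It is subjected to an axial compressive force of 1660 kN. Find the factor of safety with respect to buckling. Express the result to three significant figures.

n ≈ 3.01

I = πd⁴/64 = π×160⁴/64 = 3.217×10^7 mm⁴
I = 3.217×10^7 mm⁴ = 3.217×10^-5 m⁴
Effective length L_e = K·L = 0.5 × 6.54 = 3.270 m
P_cr = π²EI / L_e² = π² × 168×10⁹ × 3.217×10^-5 / 3.270² = 4.988×10^6 N
Factor of safety n = P_cr / P = 4988.4 / 1660 = 3.01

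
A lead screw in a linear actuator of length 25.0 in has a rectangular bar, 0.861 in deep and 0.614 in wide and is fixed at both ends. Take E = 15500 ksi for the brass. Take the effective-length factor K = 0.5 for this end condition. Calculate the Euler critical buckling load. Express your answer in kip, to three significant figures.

Buckling occurs about the weak axis: I_min = h·b³/12 with b = 0.614 in (the shorter side).
I_min = 0.861×0.614³/12 = 1.661×10^-2 in⁴
Effective length L_e = K·L = 0.5 × 25.0 = 12.50 in
P_cr = π²EI / L_e² = π² × 15500×10³ × 1.661×10^-2 / 12.50² = 1.626×10^4 lb

P_cr ≈ 16.3 kip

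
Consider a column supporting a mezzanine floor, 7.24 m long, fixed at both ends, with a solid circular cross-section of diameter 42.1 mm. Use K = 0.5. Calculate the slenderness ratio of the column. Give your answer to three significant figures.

λ ≈ 344

For a solid circle r = d/4 = 42.1/4 = 10.52 mm
L_e = K·L = 0.5 × 7.24 m = 3.620 m = 3620.0 mm
λ = L_e / r_min = 3620.0 / 10.52 = 344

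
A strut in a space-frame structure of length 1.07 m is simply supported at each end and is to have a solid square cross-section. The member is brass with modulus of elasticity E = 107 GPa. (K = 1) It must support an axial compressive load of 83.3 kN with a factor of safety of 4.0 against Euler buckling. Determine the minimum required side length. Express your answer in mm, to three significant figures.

Required P_cr = n·P = 4.0 × 83.3 = 333.2 kN
L_e = K·L = 1 × 1.07 = 1.070 m
Required I = P_cr·L_e²/(π²E) = 3.332×10^5 × 1.070² / (π² × 1.07×10^11) = 3.612×10^-7 m⁴
I_req = 3.612×10^5 mm⁴
Solid square: I = a⁴/12  ⇒  a = (12I)^(1/4) = (12×3.612×10^5)^(1/4) = 45.6 mm

a ≈ 45.6 mm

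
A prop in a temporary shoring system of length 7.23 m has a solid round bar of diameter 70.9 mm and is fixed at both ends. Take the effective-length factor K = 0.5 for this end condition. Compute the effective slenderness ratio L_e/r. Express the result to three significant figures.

λ ≈ 204

For a solid circle r = d/4 = 70.9/4 = 17.73 mm
L_e = K·L = 0.5 × 7.23 m = 3.615 m = 3615.0 mm
λ = L_e / r_min = 3615.0 / 17.73 = 204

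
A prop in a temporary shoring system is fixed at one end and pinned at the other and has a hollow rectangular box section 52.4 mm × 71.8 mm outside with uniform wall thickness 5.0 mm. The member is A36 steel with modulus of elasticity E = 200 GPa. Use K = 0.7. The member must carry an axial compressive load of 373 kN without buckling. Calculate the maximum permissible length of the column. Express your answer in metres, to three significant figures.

Inner dimensions: h_i = 71.8 − 2×5.0 = 61.80 mm, b_i = 52.4 − 2×5.0 = 42.40 mm
Weak-axis I_min = (h_o·b_o³ − h_i·b_i³)/12 with b_o = 52.4, b_i = 42.40 mm (shorter outer/inner sides).
I_min = (71.8×52.4³ − 61.80×42.40³)/12 = 4.683×10^5 mm⁴
I = 4.683×10^-7 m⁴
At the buckling limit P_cr = P = 3.730×10^5 N
From P_cr = π²EI/(K·L)²:  L = (1/K)·√(π²EI/P_cr) = (1/0.7)·√(π²×2.00×10^11×4.683×10^-7/3.730×10^5)
L = 2.25 m

L_max ≈ 2.25 m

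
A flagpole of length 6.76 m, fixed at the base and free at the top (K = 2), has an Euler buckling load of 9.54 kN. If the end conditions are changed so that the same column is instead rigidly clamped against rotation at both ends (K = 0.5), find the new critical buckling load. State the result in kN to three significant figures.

P_cr ≈ 153 kN

P_cr ∝ 1/K², so P_cr,new = P_cr,old × (K_old/K_new)² = 9.54 × (2/0.5)²
= 9.54 × 16.00 = 153 kN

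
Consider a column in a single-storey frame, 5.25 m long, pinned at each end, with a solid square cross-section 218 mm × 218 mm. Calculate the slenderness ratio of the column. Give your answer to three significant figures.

I = a⁴/12 = 218⁴/12 = 1.882×10^8 mm⁴
A = 4.752×10^4 mm²;  r_min = √(I/A) = √(1.882×10^8/4.752×10^4) = 62.93 mm
L_e = K·L = 1 × 5.25 m = 5.250 m = 5250.0 mm
λ = L_e / r_min = 5250.0 / 62.93 = 83.4

λ ≈ 83.4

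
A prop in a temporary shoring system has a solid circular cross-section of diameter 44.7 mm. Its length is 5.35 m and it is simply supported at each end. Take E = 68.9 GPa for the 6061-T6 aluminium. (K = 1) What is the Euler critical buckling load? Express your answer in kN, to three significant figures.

I = πd⁴/64 = π×44.7⁴/64 = 1.960×10^5 mm⁴
I = 1.960×10^5 mm⁴ = 1.960×10^-7 m⁴
Effective length L_e = K·L = 1 × 5.35 = 5.350 m
P_cr = π²EI / L_e² = π² × 68.9×10⁹ × 1.960×10^-7 / 5.350² = 4.656×10^3 N

P_cr ≈ 4.66 kN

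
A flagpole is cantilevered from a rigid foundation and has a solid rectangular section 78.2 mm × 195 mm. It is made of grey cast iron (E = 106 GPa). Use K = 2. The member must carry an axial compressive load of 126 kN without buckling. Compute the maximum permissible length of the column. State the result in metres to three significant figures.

L_max ≈ 4.02 m

Buckling occurs about the weak axis: I_min = h·b³/12 with b = 78.2 mm (the shorter side).
I_min = 195×78.2³/12 = 7.771×10^6 mm⁴
I = 7.771×10^-6 m⁴
At the buckling limit P_cr = P = 1.260×10^5 N
From P_cr = π²EI/(K·L)²:  L = (1/K)·√(π²EI/P_cr) = (1/2)·√(π²×1.06×10^11×7.771×10^-6/1.260×10^5)
L = 4.02 m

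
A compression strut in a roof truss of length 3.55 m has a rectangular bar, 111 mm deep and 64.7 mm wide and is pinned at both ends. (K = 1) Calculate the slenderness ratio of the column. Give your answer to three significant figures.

λ ≈ 190

For a rectangle r_min = b/√12 = 64.7/√12 = 18.68 mm
L_e = K·L = 1 × 3.55 m = 3.550 m = 3550.0 mm
λ = L_e / r_min = 3550.0 / 18.68 = 190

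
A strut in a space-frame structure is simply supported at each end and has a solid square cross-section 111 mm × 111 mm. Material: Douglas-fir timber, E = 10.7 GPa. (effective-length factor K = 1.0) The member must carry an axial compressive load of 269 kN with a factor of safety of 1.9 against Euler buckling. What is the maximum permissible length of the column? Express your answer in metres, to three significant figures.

L_max ≈ 1.62 m

I = a⁴/12 = 111⁴/12 = 1.265×10^7 mm⁴
I = 1.265×10^-5 m⁴
Required critical load P_cr = n·P = 1.9 × 269 = 511.1 kN = 5.111×10^5 N
From P_cr = π²EI/(K·L)²:  L = (1/K)·√(π²EI/P_cr) = (1/1)·√(π²×1.07×10^10×1.265×10^-5/5.111×10^5)
L = 1.62 m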